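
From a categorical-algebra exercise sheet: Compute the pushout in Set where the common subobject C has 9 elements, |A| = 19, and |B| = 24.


The pushout A +_C B identifies the images of C in A and B.
|A +_C B| = |A| + |B| - |C| (for injections).
= 19 + 24 - 9 = 34

34


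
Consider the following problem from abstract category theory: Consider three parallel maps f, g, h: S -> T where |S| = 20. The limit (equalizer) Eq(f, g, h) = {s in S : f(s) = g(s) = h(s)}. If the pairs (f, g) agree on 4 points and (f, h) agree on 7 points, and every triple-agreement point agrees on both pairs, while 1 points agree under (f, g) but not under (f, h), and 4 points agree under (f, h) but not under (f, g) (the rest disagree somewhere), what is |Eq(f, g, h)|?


Eq(f, g, h) is the triple-agreement set: points in S where all three
maps take the same value. Using inclusion-exclusion on the pairwise data:
Pair (f, g) agrees on 4 points; pair (f, h) on 7 points.
Points agreeing under (f, g) but not (f, h) = 1; under (f, h) but not (f, g) = 4.
Triple-agreement = agreement-in-(f, g) minus points that agree under (f, g) but not (f, h):
|Eq(f, g, h)| = 4 - 1 = 3
(cross-check via (f, h): 7 - 4 = 3.)

3


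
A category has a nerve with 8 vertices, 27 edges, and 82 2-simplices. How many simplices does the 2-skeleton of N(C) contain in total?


The 2-skeleton of the nerve N(C) consists of simplices in dimensions 0, 1, 2:
  |N(C)_0| = 8 (objects)
  |N(C)_1| = 27 (morphisms)
  |N(C)_2| = 82 (composable pairs)
Total = 8 + 27 + 82 = 117

117


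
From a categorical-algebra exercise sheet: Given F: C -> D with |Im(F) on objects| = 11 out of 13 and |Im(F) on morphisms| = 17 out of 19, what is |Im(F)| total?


The image of F consists of distinct objects and distinct morphisms.
|Im(F)| on objects = 11
|Im(F)| on morphisms = 17
Total image cardinality = 11 + 17 = 28

28


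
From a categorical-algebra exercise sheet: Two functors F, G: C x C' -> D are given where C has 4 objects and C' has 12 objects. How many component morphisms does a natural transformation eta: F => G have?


A natural transformation eta: F => G assigns one component morphism per
object of the domain category.
The domain is the product category C x C', so
|Ob(C x C')| = |Ob(C)| * |Ob(C')| = 4 * 12 = 48.
Therefore eta has 48 component morphisms.

48


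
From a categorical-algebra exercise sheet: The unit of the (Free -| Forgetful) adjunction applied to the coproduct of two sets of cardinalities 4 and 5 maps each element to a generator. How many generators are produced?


The unit eta_X: X -> U(F(X)) of the Free-Forgetful adjunction
maps each element of X to a generator of F(X). For X = S + T (disjoint
union in Set), |S + T| = |S| + |T|.
Total mappings = 4 + 5 = 9.

9


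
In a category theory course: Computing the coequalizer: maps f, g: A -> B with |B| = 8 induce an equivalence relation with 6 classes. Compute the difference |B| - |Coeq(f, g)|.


The coequalizer Coeq(f, g) = B / ~ has one element per equivalence class.
|B| = 8, |Coeq(f, g)| = 6.
|B| - |Coeq(f, g)| = 8 - 6 = 2.

2


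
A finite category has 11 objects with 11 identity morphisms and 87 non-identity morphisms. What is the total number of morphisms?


Each object has an identity morphism, giving 11 identities.
Adding the 87 non-identity morphisms:
Total = 11 + 87 = 98

98


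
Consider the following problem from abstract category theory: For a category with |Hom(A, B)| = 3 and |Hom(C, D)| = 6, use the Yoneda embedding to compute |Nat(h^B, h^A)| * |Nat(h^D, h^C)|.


By the Yoneda lemma, Nat(h^B, h^A) is isomorphic to Hom(A, B),
so |Nat(h^B, h^A)| = |Hom(A, B)| and |Nat(h^D, h^C)| = |Hom(C, D)|.
|Hom(A, B)| = 3, |Hom(C, D)| = 6.
|Nat(h^B, h^A) x Nat(h^D, h^C)| = 3 * 6 = 18

18


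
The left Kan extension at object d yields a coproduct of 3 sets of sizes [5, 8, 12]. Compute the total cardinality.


Pointwise, the left Kan extension (Lan_F H)(d) is the colimit, indexed
by the comma category (F downarrow d), of H composed with the
projection (F downarrow d) -> C. Here that colimit is given
as a coproduct (disjoint union) of sets, so its cardinality is the
sum of the sizes of the summands.
Coproduct of sets with sizes: 5 + 8 + 12
= 25

25


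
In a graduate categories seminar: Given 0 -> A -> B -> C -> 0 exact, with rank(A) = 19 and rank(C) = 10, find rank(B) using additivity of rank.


For a short exact sequence 0 -> A -> B -> C -> 0,
rank is additive: rank(B) = rank(A) + rank(C).
rank(B) = 19 + 10 = 29

29


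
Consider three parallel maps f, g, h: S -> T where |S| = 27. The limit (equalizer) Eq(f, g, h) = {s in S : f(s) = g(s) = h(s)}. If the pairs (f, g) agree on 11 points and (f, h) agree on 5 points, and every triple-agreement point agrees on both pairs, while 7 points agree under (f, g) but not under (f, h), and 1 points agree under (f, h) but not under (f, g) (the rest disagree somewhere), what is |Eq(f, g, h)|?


Eq(f, g, h) is the triple-agreement set: points in S where all three
maps take the same value. Using inclusion-exclusion on the pairwise data:
Pair (f, g) agrees on 11 points; pair (f, h) on 5 points.
Points agreeing under (f, g) but not (f, h) = 7; under (f, h) but not (f, g) = 1.
Triple-agreement = agreement-in-(f, g) minus points that agree under (f, g) but not (f, h):
|Eq(f, g, h)| = 11 - 7 = 4
(cross-check via (f, h): 5 - 1 = 4.)

4


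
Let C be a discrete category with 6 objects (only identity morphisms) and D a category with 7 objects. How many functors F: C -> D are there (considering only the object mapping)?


A functor from a discrete category C to D is determined by
where each object maps. Each of the 6 objects of C can map
to any of the 7 objects of D independently.
Number of functors = 7^6 = 117649

117649


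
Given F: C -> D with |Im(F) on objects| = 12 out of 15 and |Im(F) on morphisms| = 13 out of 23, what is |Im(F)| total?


The image of F consists of distinct objects and distinct morphisms.
|Im(F)| on objects = 12
|Im(F)| on morphisms = 13
Total image cardinality = 12 + 13 = 25

25


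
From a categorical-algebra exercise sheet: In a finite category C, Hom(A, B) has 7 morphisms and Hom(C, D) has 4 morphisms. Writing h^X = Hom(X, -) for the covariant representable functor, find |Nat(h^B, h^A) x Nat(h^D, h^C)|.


By the Yoneda lemma, Nat(h^B, h^A) is isomorphic to Hom(A, B),
so |Nat(h^B, h^A)| = |Hom(A, B)| and |Nat(h^D, h^C)| = |Hom(C, D)|.
|Hom(A, B)| = 7, |Hom(C, D)| = 4.
|Nat(h^B, h^A) x Nat(h^D, h^C)| = 7 * 4 = 28

28


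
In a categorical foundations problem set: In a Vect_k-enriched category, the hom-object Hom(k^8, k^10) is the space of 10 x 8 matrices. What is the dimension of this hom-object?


In Vect-enriched categories, Hom(k^n, k^m) is the space of m x n matrices.
dim(Hom(k^8, k^10)) = 10 * 8 = 80

80


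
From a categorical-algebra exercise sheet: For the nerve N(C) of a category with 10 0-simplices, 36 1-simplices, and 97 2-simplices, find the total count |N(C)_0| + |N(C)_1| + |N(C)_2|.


The 2-skeleton of the nerve N(C) consists of simplices in dimensions 0, 1, 2:
  |N(C)_0| = 10 (objects)
  |N(C)_1| = 36 (morphisms)
  |N(C)_2| = 97 (composable pairs)
Total = 10 + 36 + 97 = 143

143


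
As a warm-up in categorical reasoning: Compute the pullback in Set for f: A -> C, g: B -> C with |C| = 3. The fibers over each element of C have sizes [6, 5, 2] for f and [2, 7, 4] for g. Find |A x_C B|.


The pullback A x_C B consists of pairs (a, b) with f(a) = g(b).
For each element c in C, the fiber product has |f^-1(c)| * |g^-1(c)| elements.
Summing over C: 6 * 2 + 5 * 7 + 2 * 4
= 12 + 35 + 8 = 55

55


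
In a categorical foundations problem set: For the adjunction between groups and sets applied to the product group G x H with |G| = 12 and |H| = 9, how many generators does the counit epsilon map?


The counit epsilon_K: F(U(K)) -> K of the Free-Forgetful adjunction
maps |K| generators of F(U(K)) into K. For K = G x H (the product group),
|G x H| = |G| * |H|.
Total generators mapped = 12 * 9 = 108.

108


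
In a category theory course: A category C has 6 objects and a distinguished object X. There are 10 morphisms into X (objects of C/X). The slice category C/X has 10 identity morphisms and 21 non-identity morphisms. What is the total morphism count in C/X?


In the slice category C/X, objects are morphisms to X.
Identity morphisms: 10 (one per object of C/X).
Non-identity morphisms: 21.
Total = 10 + 21 = 31

31


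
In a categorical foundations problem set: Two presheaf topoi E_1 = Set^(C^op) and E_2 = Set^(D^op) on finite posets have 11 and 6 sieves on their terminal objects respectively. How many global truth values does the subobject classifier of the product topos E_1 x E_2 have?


In a product of presheaf topoi E_1 x E_2, the subobject classifier
is Omega = Omega_1 x Omega_2 (componentwise), so
|Omega(top)| = |Omega_1(top_1)| * |Omega_2(top_2)|.
= 11 * 6 = 66.

66


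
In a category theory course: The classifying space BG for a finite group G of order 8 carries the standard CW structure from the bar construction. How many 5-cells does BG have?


In the bar-construction CW model of BG, the n-cells are indexed by
n-tuples [g_1|...|g_n] of non-identity elements of G (degenerate
simplices with some g_i = e do not contribute cells), so there are
(|G| - 1)^n n-cells.
For dim = 5 with |G| = 8:
cells = (8 - 1)^5 = 7^5 = 16807

16807


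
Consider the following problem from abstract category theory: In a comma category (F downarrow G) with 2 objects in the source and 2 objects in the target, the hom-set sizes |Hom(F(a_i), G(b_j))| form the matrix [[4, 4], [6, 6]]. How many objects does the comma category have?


Objects of (F downarrow G) are triples (a, b, h: F(a)->G(b)).
The count equals the sum of all entries in the hom-matrix.
sum(row 0) = 8
sum(row 1) = 12
Grand total = 20

20


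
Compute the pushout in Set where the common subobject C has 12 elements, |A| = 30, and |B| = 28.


The pushout A +_C B identifies the images of C in A and B.
|A +_C B| = |A| + |B| - |C| (for injections).
= 30 + 28 - 12 = 46

46


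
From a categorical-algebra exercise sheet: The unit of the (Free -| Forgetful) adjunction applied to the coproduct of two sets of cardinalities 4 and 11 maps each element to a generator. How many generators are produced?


The unit eta_X: X -> U(F(X)) of the Free-Forgetful adjunction
maps each element of X to a generator of F(X). For X = S + T (disjoint
union in Set), |S + T| = |S| + |T|.
Total mappings = 4 + 11 = 15.

15


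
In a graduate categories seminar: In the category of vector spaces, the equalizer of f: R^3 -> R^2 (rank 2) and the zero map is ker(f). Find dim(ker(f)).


The equalizer of f and the zero map is ker(f).
By the rank-nullity theorem: dim(ker(f)) = dim(domain) - rank(f).
dim(ker(f)) = 3 - 2 = 1

1


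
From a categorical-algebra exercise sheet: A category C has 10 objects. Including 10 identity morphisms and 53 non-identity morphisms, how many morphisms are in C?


Each object has an identity morphism, giving 10 identities.
Adding the 53 non-identity morphisms:
Total = 10 + 53 = 63

63


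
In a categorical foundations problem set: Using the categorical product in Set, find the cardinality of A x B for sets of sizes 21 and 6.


In Set, the product A x B is the Cartesian product.
By the universal property, |A x B| = |A| * |B|.
|A x B| = 21 * 6 = 126

126


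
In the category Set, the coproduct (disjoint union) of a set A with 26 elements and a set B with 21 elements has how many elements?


In Set, the coproduct A + B is the disjoint union.
|A + B| = |A| + |B| = 26 + 21 = 47

47


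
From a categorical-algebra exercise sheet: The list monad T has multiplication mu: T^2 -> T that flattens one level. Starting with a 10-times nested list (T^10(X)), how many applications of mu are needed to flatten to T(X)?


Each application of mu: T^2 -> T removes one layer of nesting.
Starting at depth 10 (i.e., T^10(X)), we need to reach T(X).
Number of mu applications = 10 - 1 = 9

9


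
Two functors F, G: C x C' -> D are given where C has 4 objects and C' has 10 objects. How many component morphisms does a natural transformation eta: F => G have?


A natural transformation eta: F => G assigns one component morphism per
object of the domain category.
The domain is the product category C x C', so
|Ob(C x C')| = |Ob(C)| * |Ob(C')| = 4 * 10 = 40.
Therefore eta has 40 component morphisms.

40


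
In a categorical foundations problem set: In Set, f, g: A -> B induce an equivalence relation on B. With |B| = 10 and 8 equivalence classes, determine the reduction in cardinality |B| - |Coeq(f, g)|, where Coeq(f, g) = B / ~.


The coequalizer Coeq(f, g) = B / ~ has one element per equivalence class.
|B| = 10, |Coeq(f, g)| = 8.
|B| - |Coeq(f, g)| = 10 - 8 = 2.

2


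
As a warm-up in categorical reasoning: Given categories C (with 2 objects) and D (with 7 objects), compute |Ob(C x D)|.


The product category C x D has objects that are pairs (c, d).
Number of pairs = |Ob(C)| * |Ob(D)| = 2 * 7 = 14

14


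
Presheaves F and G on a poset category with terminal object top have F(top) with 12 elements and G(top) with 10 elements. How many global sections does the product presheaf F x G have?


Global sections of a presheaf on a poset with terminal top satisfy
Gamma(H) ~ H(top). Presheaves admit pointwise products, so
(F x G)(top) = F(top) x G(top) (Cartesian product).
|Gamma(F x G)| = |F(top)| * |G(top)| = 12 * 10 = 120.

120


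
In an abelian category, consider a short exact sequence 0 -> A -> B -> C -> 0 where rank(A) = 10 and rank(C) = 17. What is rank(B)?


For a short exact sequence 0 -> A -> B -> C -> 0,
rank is additive: rank(B) = rank(A) + rank(C).
rank(B) = 10 + 17 = 27

27


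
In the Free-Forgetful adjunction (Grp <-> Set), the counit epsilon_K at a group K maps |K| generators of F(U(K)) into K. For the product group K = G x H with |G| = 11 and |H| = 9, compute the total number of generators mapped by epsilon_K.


The counit epsilon_K: F(U(K)) -> K of the Free-Forgetful adjunction
maps |K| generators of F(U(K)) into K. For K = G x H (the product group),
|G x H| = |G| * |H|.
Total generators mapped = 11 * 9 = 99.

99


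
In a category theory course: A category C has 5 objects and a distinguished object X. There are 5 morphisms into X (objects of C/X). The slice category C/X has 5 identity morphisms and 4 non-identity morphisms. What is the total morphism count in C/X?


In the slice category C/X, objects are morphisms to X.
Identity morphisms: 5 (one per object of C/X).
Non-identity morphisms: 4.
Total = 5 + 4 = 9

9


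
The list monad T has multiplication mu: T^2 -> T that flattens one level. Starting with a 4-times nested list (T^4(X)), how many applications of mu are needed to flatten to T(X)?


Each application of mu: T^2 -> T removes one layer of nesting.
Starting at depth 4 (i.e., T^4(X)), we need to reach T(X).
Number of mu applications = 4 - 1 = 3

3


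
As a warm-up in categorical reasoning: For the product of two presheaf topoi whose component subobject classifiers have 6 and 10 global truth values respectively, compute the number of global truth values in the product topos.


In a product of presheaf topoi E_1 x E_2, the subobject classifier
is Omega = Omega_1 x Omega_2 (componentwise), so
|Omega(top)| = |Omega_1(top_1)| * |Omega_2(top_2)|.
= 6 * 10 = 60.

60


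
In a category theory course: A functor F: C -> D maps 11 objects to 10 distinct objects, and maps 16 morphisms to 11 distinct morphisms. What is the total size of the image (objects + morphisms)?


The image of F consists of distinct objects and distinct morphisms.
|Im(F)| on objects = 10
|Im(F)| on morphisms = 11
Total image cardinality = 10 + 11 = 21

21


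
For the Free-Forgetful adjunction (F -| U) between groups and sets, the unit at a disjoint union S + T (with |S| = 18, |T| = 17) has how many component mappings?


The unit eta_X: X -> U(F(X)) of the Free-Forgetful adjunction
maps each element of X to a generator of F(X). For X = S + T (disjoint
union in Set), |S + T| = |S| + |T|.
Total mappings = 18 + 17 = 35.

35


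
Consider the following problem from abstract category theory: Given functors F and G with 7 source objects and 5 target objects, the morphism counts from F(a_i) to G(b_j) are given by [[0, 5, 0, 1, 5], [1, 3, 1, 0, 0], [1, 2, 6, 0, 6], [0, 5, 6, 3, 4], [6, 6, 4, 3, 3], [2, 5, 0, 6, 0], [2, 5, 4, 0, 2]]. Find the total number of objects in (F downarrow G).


Objects of (F downarrow G) are triples (a, b, h: F(a)->G(b)).
The count equals the sum of all entries in the hom-matrix.
sum(row 0) = 11
sum(row 1) = 5
sum(row 2) = 15
sum(row 3) = 18
sum(row 4) = 22
sum(row 5) = 13
sum(row 6) = 13
Grand total = 97

97


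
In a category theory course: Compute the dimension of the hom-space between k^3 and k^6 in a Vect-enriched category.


In Vect-enriched categories, Hom(k^n, k^m) is the space of m x n matrices.
dim(Hom(k^3, k^6)) = 6 * 3 = 18

18


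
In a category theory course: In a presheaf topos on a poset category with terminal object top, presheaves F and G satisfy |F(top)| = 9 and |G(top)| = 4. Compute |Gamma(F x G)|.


Global sections of a presheaf on a poset with terminal top satisfy
Gamma(H) ~ H(top). Presheaves admit pointwise products, so
(F x G)(top) = F(top) x G(top) (Cartesian product).
|Gamma(F x G)| = |F(top)| * |G(top)| = 9 * 4 = 36.

36


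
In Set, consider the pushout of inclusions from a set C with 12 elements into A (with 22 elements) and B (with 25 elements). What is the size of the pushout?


The pushout A +_C B identifies the images of C in A and B.
|A +_C B| = |A| + |B| - |C| (for injections).
= 22 + 25 - 12 = 35

35


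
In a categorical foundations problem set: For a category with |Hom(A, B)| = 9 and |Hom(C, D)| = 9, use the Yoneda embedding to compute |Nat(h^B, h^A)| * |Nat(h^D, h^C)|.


By the Yoneda lemma, Nat(h^B, h^A) is isomorphic to Hom(A, B),
so |Nat(h^B, h^A)| = |Hom(A, B)| and |Nat(h^D, h^C)| = |Hom(C, D)|.
|Hom(A, B)| = 9, |Hom(C, D)| = 9.
|Nat(h^B, h^A) x Nat(h^D, h^C)| = 9 * 9 = 81

81


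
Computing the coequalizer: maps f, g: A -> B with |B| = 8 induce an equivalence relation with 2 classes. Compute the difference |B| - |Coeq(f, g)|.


The coequalizer Coeq(f, g) = B / ~ has one element per equivalence class.
|B| = 8, |Coeq(f, g)| = 2.
|B| - |Coeq(f, g)| = 8 - 2 = 6.

6


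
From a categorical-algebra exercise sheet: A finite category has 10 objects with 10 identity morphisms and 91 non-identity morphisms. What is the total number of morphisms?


Each object has an identity morphism, giving 10 identities.
Adding the 91 non-identity morphisms:
Total = 10 + 91 = 101

101


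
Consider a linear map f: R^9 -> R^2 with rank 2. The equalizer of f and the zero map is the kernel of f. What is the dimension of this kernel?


The equalizer of f and the zero map is ker(f).
By the rank-nullity theorem: dim(ker(f)) = dim(domain) - rank(f).
dim(ker(f)) = 9 - 2 = 7

7


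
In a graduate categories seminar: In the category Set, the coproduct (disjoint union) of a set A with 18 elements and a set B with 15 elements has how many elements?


In Set, the coproduct A + B is the disjoint union.
|A + B| = |A| + |B| = 18 + 15 = 33

33


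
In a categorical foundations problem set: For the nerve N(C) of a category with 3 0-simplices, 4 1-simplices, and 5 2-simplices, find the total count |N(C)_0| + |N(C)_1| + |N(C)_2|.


The 2-skeleton of the nerve N(C) consists of simplices in dimensions 0, 1, 2:
  |N(C)_0| = 3 (objects)
  |N(C)_1| = 4 (morphisms)
  |N(C)_2| = 5 (composable pairs)
Total = 3 + 4 + 5 = 12

12


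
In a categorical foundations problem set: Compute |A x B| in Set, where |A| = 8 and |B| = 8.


In Set, the product A x B is the Cartesian product.
By the universal property, |A x B| = |A| * |B|.
|A x B| = 8 * 8 = 64

64


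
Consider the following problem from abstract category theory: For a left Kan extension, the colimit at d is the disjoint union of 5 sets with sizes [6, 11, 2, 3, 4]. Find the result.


Pointwise, the left Kan extension (Lan_F H)(d) is the colimit, indexed
by the comma category (F downarrow d), of H composed with the
projection (F downarrow d) -> C. Here that colimit is given
as a coproduct (disjoint union) of sets, so its cardinality is the
sum of the sizes of the summands.
Coproduct of sets with sizes: 6 + 11 + 2 + 3 + 4
= 26

26


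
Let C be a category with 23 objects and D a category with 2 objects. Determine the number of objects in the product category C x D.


The product category C x D has objects that are pairs (c, d).
Number of pairs = |Ob(C)| * |Ob(D)| = 23 * 2 = 46

46


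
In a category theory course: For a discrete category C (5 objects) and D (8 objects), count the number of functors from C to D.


A functor from a discrete category C to D is determined by
where each object maps. Each of the 5 objects of C can map
to any of the 8 objects of D independently.
Number of functors = 8^5 = 32768

32768


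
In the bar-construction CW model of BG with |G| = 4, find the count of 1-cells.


In the bar-construction CW model of BG, the n-cells are indexed by
n-tuples [g_1|...|g_n] of non-identity elements of G (degenerate
simplices with some g_i = e do not contribute cells), so there are
(|G| - 1)^n n-cells.
For dim = 1 with |G| = 4:
cells = (4 - 1)^1 = 3^1 = 3

3


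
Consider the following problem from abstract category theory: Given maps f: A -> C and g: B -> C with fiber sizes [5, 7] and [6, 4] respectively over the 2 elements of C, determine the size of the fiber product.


The pullback A x_C B consists of pairs (a, b) with f(a) = g(b).
For each element c in C, the fiber product has |f^-1(c)| * |g^-1(c)| elements.
Summing over C: 5 * 6 + 7 * 4
= 30 + 28 = 58

58


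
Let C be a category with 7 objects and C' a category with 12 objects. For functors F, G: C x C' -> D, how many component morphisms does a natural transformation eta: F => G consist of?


A natural transformation eta: F => G assigns one component morphism per
object of the domain category.
The domain is the product category C x C', so
|Ob(C x C')| = |Ob(C)| * |Ob(C')| = 7 * 12 = 84.
Therefore eta has 84 component morphisms.

84


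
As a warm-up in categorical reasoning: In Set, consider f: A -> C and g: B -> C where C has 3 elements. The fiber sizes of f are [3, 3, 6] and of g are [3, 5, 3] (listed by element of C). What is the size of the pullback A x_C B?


The pullback A x_C B consists of pairs (a, b) with f(a) = g(b).
For each element c in C, the fiber product has |f^-1(c)| * |g^-1(c)| elements.
Summing over C: 3 * 3 + 3 * 5 + 6 * 3
= 9 + 15 + 18 = 42

42


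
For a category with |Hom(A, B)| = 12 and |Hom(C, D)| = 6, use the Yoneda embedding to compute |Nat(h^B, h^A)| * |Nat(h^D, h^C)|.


By the Yoneda lemma, Nat(h^B, h^A) is isomorphic to Hom(A, B),
so |Nat(h^B, h^A)| = |Hom(A, B)| and |Nat(h^D, h^C)| = |Hom(C, D)|.
|Hom(A, B)| = 12, |Hom(C, D)| = 6.
|Nat(h^B, h^A) x Nat(h^D, h^C)| = 12 * 6 = 72

72


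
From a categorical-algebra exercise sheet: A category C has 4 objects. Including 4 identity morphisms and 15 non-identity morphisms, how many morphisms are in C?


Each object has an identity morphism, giving 4 identities.
Adding the 15 non-identity morphisms:
Total = 4 + 15 = 19

19


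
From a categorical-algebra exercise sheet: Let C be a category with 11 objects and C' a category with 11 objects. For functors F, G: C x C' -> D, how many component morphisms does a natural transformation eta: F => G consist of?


A natural transformation eta: F => G assigns one component morphism per
object of the domain category.
The domain is the product category C x C', so
|Ob(C x C')| = |Ob(C)| * |Ob(C')| = 11 * 11 = 121.
Therefore eta has 121 component morphisms.

121


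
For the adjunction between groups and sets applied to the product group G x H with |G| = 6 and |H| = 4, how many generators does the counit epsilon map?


The counit epsilon_K: F(U(K)) -> K of the Free-Forgetful adjunction
maps |K| generators of F(U(K)) into K. For K = G x H (the product group),
|G x H| = |G| * |H|.
Total generators mapped = 6 * 4 = 24.

24


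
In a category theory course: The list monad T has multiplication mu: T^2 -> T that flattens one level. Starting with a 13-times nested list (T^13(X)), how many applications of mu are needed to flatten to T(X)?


Each application of mu: T^2 -> T removes one layer of nesting.
Starting at depth 13 (i.e., T^13(X)), we need to reach T(X).
Number of mu applications = 13 - 1 = 12

12


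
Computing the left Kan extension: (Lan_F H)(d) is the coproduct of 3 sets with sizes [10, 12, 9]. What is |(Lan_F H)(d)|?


Pointwise, the left Kan extension (Lan_F H)(d) is the colimit, indexed
by the comma category (F downarrow d), of H composed with the
projection (F downarrow d) -> C. Here that colimit is given
as a coproduct (disjoint union) of sets, so its cardinality is the
sum of the sizes of the summands.
Coproduct of sets with sizes: 10 + 12 + 9
= 31

31


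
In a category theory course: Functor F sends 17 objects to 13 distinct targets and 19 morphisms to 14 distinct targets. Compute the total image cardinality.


The image of F consists of distinct objects and distinct morphisms.
|Im(F)| on objects = 13
|Im(F)| on morphisms = 14
Total image cardinality = 13 + 14 = 27

27


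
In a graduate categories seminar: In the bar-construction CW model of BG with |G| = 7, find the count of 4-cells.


In the bar-construction CW model of BG, the n-cells are indexed by
n-tuples [g_1|...|g_n] of non-identity elements of G (degenerate
simplices with some g_i = e do not contribute cells), so there are
(|G| - 1)^n n-cells.
For dim = 4 with |G| = 7:
cells = (7 - 1)^4 = 6^4 = 1296

1296


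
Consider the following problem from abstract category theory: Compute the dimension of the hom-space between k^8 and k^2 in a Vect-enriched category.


In Vect-enriched categories, Hom(k^n, k^m) is the space of m x n matrices.
dim(Hom(k^8, k^2)) = 2 * 8 = 16

16


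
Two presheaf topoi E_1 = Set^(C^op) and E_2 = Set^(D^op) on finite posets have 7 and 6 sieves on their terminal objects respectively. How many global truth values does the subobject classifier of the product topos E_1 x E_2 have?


In a product of presheaf topoi E_1 x E_2, the subobject classifier
is Omega = Omega_1 x Omega_2 (componentwise), so
|Omega(top)| = |Omega_1(top_1)| * |Omega_2(top_2)|.
= 7 * 6 = 42.

42


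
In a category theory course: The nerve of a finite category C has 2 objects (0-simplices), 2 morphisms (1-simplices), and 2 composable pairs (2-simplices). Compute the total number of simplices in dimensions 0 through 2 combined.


The 2-skeleton of the nerve N(C) consists of simplices in dimensions 0, 1, 2:
  |N(C)_0| = 2 (objects)
  |N(C)_1| = 2 (morphisms)
  |N(C)_2| = 2 (composable pairs)
Total = 2 + 2 + 2 = 6

6


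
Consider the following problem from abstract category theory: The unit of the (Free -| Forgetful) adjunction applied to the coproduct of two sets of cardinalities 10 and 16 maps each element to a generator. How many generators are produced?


The unit eta_X: X -> U(F(X)) of the Free-Forgetful adjunction
maps each element of X to a generator of F(X). For X = S + T (disjoint
union in Set), |S + T| = |S| + |T|.
Total mappings = 10 + 16 = 26.

26


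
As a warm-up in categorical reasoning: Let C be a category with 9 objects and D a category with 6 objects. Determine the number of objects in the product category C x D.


The product category C x D has objects that are pairs (c, d).
Number of pairs = |Ob(C)| * |Ob(D)| = 9 * 6 = 54

54


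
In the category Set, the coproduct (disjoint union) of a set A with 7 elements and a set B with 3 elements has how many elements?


In Set, the coproduct A + B is the disjoint union.
|A + B| = |A| + |B| = 7 + 3 = 10

10


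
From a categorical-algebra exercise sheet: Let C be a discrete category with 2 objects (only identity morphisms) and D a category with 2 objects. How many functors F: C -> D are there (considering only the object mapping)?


A functor from a discrete category C to D is determined by
where each object maps. Each of the 2 objects of C can map
to any of the 2 objects of D independently.
Number of functors = 2^2 = 4

4


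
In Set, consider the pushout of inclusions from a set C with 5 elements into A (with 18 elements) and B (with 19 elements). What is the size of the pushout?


The pushout A +_C B identifies the images of C in A and B.
|A +_C B| = |A| + |B| - |C| (for injections).
= 18 + 19 - 5 = 32

32


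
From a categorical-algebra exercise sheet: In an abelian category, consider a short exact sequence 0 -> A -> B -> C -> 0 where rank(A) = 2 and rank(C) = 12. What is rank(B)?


For a short exact sequence 0 -> A -> B -> C -> 0,
rank is additive: rank(B) = rank(A) + rank(C).
rank(B) = 2 + 12 = 14

14


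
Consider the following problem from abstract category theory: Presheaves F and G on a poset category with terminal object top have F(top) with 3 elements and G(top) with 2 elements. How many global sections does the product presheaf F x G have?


Global sections of a presheaf on a poset with terminal top satisfy
Gamma(H) ~ H(top). Presheaves admit pointwise products, so
(F x G)(top) = F(top) x G(top) (Cartesian product).
|Gamma(F x G)| = |F(top)| * |G(top)| = 3 * 2 = 6.

6


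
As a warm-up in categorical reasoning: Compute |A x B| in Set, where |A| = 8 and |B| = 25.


In Set, the product A x B is the Cartesian product.
By the universal property, |A x B| = |A| * |B|.
|A x B| = 8 * 25 = 200

200


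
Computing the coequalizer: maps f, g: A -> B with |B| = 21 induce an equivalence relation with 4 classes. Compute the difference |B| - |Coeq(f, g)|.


The coequalizer Coeq(f, g) = B / ~ has one element per equivalence class.
|B| = 21, |Coeq(f, g)| = 4.
|B| - |Coeq(f, g)| = 21 - 4 = 17.

17


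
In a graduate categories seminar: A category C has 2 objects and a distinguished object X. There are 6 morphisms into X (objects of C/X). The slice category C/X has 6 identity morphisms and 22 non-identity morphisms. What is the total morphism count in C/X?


In the slice category C/X, objects are morphisms to X.
Identity morphisms: 6 (one per object of C/X).
Non-identity morphisms: 22.
Total = 6 + 22 = 28

28


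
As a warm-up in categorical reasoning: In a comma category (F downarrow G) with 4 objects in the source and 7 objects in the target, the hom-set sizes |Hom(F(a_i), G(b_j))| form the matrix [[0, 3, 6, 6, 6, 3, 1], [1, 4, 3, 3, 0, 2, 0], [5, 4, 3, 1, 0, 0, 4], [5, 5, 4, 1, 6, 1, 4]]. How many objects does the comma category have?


Objects of (F downarrow G) are triples (a, b, h: F(a)->G(b)).
The count equals the sum of all entries in the hom-matrix.
sum(row 0) = 25
sum(row 1) = 13
sum(row 2) = 17
sum(row 3) = 26
Grand total = 81

81


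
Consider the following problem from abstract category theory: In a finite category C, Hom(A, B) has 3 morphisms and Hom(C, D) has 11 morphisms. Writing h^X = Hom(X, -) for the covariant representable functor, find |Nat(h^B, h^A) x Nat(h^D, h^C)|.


By the Yoneda lemma, Nat(h^B, h^A) is isomorphic to Hom(A, B),
so |Nat(h^B, h^A)| = |Hom(A, B)| and |Nat(h^D, h^C)| = |Hom(C, D)|.
|Hom(A, B)| = 3, |Hom(C, D)| = 11.
|Nat(h^B, h^A) x Nat(h^D, h^C)| = 3 * 11 = 33

33


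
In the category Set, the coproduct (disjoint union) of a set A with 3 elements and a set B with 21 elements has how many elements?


In Set, the coproduct A + B is the disjoint union.
|A + B| = |A| + |B| = 3 + 21 = 24

24


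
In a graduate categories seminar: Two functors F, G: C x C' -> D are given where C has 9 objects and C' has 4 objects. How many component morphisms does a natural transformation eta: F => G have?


A natural transformation eta: F => G assigns one component morphism per
object of the domain category.
The domain is the product category C x C', so
|Ob(C x C')| = |Ob(C)| * |Ob(C')| = 9 * 4 = 36.
Therefore eta has 36 component morphisms.

36


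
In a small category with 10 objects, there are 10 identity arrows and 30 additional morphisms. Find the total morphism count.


Each object has an identity morphism, giving 10 identities.
Adding the 30 non-identity morphisms:
Total = 10 + 30 = 40

40


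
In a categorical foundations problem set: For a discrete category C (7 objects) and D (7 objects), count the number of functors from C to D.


A functor from a discrete category C to D is determined by
where each object maps. Each of the 7 objects of C can map
to any of the 7 objects of D independently.
Number of functors = 7^7 = 823543

823543


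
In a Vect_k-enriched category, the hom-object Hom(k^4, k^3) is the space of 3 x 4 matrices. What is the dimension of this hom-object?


In Vect-enriched categories, Hom(k^n, k^m) is the space of m x n matrices.
dim(Hom(k^4, k^3)) = 3 * 4 = 12

12


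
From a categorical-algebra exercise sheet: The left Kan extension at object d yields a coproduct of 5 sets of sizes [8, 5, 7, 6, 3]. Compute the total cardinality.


Pointwise, the left Kan extension (Lan_F H)(d) is the colimit, indexed
by the comma category (F downarrow d), of H composed with the
projection (F downarrow d) -> C. Here that colimit is given
as a coproduct (disjoint union) of sets, so its cardinality is the
sum of the sizes of the summands.
Coproduct of sets with sizes: 8 + 5 + 7 + 6 + 3
= 29

29


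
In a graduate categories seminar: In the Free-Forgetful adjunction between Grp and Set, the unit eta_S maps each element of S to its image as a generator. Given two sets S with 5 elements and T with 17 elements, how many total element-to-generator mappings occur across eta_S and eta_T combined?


The unit eta_X: X -> U(F(X)) of the Free-Forgetful adjunction
maps each element of X to a generator of F(X). For X = S + T (disjoint
union in Set), |S + T| = |S| + |T|.
Total mappings = 5 + 17 = 22.

22


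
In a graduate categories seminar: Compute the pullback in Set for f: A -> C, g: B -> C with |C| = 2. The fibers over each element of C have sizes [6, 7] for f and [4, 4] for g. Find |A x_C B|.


The pullback A x_C B consists of pairs (a, b) with f(a) = g(b).
For each element c in C, the fiber product has |f^-1(c)| * |g^-1(c)| elements.
Summing over C: 6 * 4 + 7 * 4
= 24 + 28 = 52

52


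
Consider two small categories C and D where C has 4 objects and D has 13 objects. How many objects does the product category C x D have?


The product category C x D has objects that are pairs (c, d).
Number of pairs = |Ob(C)| * |Ob(D)| = 4 * 13 = 52

52


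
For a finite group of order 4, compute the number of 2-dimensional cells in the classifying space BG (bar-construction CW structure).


In the bar-construction CW model of BG, the n-cells are indexed by
n-tuples [g_1|...|g_n] of non-identity elements of G (degenerate
simplices with some g_i = e do not contribute cells), so there are
(|G| - 1)^n n-cells.
For dim = 2 with |G| = 4:
cells = (4 - 1)^2 = 3^2 = 9

9


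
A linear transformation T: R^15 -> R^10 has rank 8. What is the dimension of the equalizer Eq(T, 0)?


The equalizer of f and the zero map is ker(f).
By the rank-nullity theorem: dim(ker(f)) = dim(domain) - rank(f).
dim(ker(f)) = 15 - 8 = 7

7


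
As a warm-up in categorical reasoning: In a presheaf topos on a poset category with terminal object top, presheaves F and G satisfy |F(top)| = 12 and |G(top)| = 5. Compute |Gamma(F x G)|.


Global sections of a presheaf on a poset with terminal top satisfy
Gamma(H) ~ H(top). Presheaves admit pointwise products, so
(F x G)(top) = F(top) x G(top) (Cartesian product).
|Gamma(F x G)| = |F(top)| * |G(top)| = 12 * 5 = 60.

60


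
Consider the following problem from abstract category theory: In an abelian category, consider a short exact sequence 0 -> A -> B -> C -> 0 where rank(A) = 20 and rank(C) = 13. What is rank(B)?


For a short exact sequence 0 -> A -> B -> C -> 0,
rank is additive: rank(B) = rank(A) + rank(C).
rank(B) = 20 + 13 = 33

33


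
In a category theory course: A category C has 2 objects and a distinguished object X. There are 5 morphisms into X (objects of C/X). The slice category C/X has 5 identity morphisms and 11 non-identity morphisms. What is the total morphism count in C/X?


In the slice category C/X, objects are morphisms to X.
Identity morphisms: 5 (one per object of C/X).
Non-identity morphisms: 11.
Total = 5 + 11 = 16

16


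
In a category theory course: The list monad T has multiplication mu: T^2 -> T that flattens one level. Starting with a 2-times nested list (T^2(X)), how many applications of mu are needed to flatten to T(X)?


Each application of mu: T^2 -> T removes one layer of nesting.
Starting at depth 2 (i.e., T^2(X)), we need to reach T(X).
Number of mu applications = 2 - 1 = 1

1


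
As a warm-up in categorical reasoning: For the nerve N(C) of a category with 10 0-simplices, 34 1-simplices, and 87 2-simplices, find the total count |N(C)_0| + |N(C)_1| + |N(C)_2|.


The 2-skeleton of the nerve N(C) consists of simplices in dimensions 0, 1, 2:
  |N(C)_0| = 10 (objects)
  |N(C)_1| = 34 (morphisms)
  |N(C)_2| = 87 (composable pairs)
Total = 10 + 34 + 87 = 131

131


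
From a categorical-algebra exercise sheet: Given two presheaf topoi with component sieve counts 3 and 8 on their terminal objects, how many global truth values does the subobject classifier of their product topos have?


In a product of presheaf topoi E_1 x E_2, the subobject classifier
is Omega = Omega_1 x Omega_2 (componentwise), so
|Omega(top)| = |Omega_1(top_1)| * |Omega_2(top_2)|.
= 3 * 8 = 24.

24


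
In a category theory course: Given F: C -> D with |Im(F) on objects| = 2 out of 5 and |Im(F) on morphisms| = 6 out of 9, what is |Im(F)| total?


The image of F consists of distinct objects and distinct morphisms.
|Im(F)| on objects = 2
|Im(F)| on morphisms = 6
Total image cardinality = 2 + 6 = 8

8


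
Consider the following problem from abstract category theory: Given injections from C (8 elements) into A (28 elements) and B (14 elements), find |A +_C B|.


The pushout A +_C B identifies the images of C in A and B.
|A +_C B| = |A| + |B| - |C| (for injections).
= 28 + 14 - 8 = 34

34


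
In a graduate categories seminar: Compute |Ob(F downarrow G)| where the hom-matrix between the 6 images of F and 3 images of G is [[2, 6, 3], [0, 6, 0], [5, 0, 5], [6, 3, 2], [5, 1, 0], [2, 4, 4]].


Objects of (F downarrow G) are triples (a, b, h: F(a)->G(b)).
The count equals the sum of all entries in the hom-matrix.
sum(row 0) = 11
sum(row 1) = 6
sum(row 2) = 10
sum(row 3) = 11
sum(row 4) = 6
sum(row 5) = 10
Grand total = 54

54


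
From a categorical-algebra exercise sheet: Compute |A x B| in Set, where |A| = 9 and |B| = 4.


In Set, the product A x B is the Cartesian product.
By the universal property, |A x B| = |A| * |B|.
|A x B| = 9 * 4 = 36

36


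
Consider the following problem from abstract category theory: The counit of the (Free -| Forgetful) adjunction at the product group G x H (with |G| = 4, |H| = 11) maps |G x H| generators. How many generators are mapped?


The counit epsilon_K: F(U(K)) -> K of the Free-Forgetful adjunction
maps |K| generators of F(U(K)) into K. For K = G x H (the product group),
|G x H| = |G| * |H|.
Total generators mapped = 4 * 11 = 44.

44


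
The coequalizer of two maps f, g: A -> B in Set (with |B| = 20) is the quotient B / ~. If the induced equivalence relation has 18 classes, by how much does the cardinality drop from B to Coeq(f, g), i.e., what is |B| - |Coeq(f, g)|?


The coequalizer Coeq(f, g) = B / ~ has one element per equivalence class.
|B| = 20, |Coeq(f, g)| = 18.
|B| - |Coeq(f, g)| = 20 - 18 = 2.

2


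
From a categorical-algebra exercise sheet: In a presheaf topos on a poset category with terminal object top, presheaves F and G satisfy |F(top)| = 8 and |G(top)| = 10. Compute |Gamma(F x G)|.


Global sections of a presheaf on a poset with terminal top satisfy
Gamma(H) ~ H(top). Presheaves admit pointwise products, so
(F x G)(top) = F(top) x G(top) (Cartesian product).
|Gamma(F x G)| = |F(top)| * |G(top)| = 8 * 10 = 80.

80
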